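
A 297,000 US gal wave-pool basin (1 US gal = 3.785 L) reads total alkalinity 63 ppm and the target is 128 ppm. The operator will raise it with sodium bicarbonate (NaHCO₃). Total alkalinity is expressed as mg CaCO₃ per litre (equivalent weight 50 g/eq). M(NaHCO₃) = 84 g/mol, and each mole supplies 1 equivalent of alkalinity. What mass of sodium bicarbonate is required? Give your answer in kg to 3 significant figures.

123 kg

Volume: 297,000 US gal × 3.785 L/gal = 1,124,145 L.
Alkalinity to add: (128 − 63) = 65 mg/L as CaCO₃ × 1,124,145 L = 73,070 g as CaCO₃.
Equivalents: 73,070 g ÷ 50 g/eq = 1461 eq.
NaHCO₃ supplies 1 eq per mole → 1461 mol.
Mass: 1461 mol × 84 g/mol = 122,800 g.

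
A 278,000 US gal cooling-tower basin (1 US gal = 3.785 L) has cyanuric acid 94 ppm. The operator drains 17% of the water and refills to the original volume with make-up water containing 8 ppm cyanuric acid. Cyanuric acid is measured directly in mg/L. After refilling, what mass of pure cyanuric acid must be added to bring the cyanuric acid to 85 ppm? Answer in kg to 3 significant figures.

Volume: 278,000 US gal × 3.785 L/gal = 1,052,230 L.
After draining 17% and refilling: 94 × 0.83 + 8 × 0.17 = 79.38 ppm.
Deficit to target: 85 − 79.38 = 5.62 mg/L.
Mass: 5.62 mg/L × 1,052,230 L = 5914 g cyanuric acid.

5.91 kg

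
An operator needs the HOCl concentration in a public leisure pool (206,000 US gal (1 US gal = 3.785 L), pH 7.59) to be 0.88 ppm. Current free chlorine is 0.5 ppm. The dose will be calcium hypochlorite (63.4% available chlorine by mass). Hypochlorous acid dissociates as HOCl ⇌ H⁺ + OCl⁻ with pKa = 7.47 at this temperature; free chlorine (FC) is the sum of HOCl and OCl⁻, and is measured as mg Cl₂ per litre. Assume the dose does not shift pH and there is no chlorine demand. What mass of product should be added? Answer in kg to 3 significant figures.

1.89 kg

Volume: 206,000 US gal × 3.785 L/gal = 779,710 L.
[OCl⁻]/[HOCl] = 10^(pH − pKa) = 10^(7.59 − 7.47) = 1.318; fraction as HOCl = 1/(1 + 1.318) = 0.4314.
Free chlorine required for 0.88 ppm HOCl: 0.88 / 0.4314 = 2.04 ppm.
FC to add: 2.04 − 0.5 = 1.54 mg/L as Cl₂.
Cl₂ equivalent: 1.54 mg/L × 779,710 L = 1201 g.
Product at 63.4% available Cl: 1201 / 0.634 = 1894 g.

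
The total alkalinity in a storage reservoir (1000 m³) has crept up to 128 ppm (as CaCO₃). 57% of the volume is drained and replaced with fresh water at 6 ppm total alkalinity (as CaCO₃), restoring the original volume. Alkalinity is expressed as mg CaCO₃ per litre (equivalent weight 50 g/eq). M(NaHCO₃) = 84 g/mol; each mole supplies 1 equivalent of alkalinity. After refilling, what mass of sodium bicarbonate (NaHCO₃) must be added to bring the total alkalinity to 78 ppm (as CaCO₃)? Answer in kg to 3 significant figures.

32.8 kg

Volume: 1000 m³ = 1,000,000 L.
After draining 57% and refilling: 128 × 0.43 + 6 × 0.57 = 58.46 ppm.
Deficit to target: 78 − 58.46 = 19.54 mg/L.
As CaCO₃: 19.54 mg/L × 1,000,000 L = 19,540 g; ÷ 50 g/eq ÷ 1 = 390.8 mol NaHCO₃.
Mass: 390.8 × 84 = 32,830 g.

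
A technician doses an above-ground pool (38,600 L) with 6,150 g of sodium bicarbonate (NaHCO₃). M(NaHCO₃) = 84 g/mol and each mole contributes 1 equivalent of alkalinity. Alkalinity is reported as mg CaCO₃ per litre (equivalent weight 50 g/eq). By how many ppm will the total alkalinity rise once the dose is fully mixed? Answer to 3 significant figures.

94.8 ppm

Moles of NaHCO₃: 6,150 g ÷ 84 g/mol = 73.21 mol → 73.21 eq of alkalinity.
As CaCO₃: 73.21 eq × 50 g/eq = 3661 g.
Rise: 3661 g / 38,600 L × 1000 = 94.84 mg/L.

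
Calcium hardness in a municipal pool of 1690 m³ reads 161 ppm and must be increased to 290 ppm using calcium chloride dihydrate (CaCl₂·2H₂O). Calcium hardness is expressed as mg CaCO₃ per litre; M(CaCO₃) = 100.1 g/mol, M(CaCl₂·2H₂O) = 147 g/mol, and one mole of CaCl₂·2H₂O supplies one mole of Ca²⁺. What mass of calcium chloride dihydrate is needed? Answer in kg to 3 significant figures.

320 kg

Volume: 1690 m³ = 1,690,000 L.
Hardness to add: (290 − 161) = 129 mg/L as CaCO₃ × 1,690,000 L = 218,000 g as CaCO₃.
Moles of Ca²⁺ (1 mol Ca²⁺ ≡ 1 mol CaCO₃): 218,000 / 100.1 g/mol = 2178 mol.
Mass of CaCl₂·2H₂O: 2178 × 147 = 320,200 g.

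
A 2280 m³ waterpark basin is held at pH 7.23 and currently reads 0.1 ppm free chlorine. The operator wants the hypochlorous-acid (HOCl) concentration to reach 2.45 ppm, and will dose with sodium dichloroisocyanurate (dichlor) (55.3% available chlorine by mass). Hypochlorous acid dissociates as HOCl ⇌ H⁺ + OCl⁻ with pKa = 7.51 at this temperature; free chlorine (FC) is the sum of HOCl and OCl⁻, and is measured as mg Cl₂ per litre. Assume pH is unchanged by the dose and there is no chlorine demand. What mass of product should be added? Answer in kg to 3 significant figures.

15.0 kg

Volume: 2280 m³ = 2,280,000 L.
[OCl⁻]/[HOCl] = 10^(pH − pKa) = 10^(7.23 − 7.51) = 0.5248; fraction as HOCl = 1/(1 + 0.5248) = 0.6558.
Free chlorine required for 2.45 ppm HOCl: 2.45 / 0.6558 = 3.736 ppm.
FC to add: 3.736 − 0.1 = 3.636 mg/L as Cl₂.
Cl₂ equivalent: 3.636 mg/L × 2,280,000 L = 8290 g.
Product at 55.3% available Cl: 8290 / 0.553 = 14,990 g.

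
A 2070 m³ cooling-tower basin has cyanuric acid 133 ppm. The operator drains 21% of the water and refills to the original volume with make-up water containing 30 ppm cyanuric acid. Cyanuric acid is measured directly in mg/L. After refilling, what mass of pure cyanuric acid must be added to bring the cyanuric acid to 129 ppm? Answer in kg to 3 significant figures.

36.5 kg

Volume: 2070 m³ = 2,070,000 L.
After draining 21% and refilling: 133 × 0.79 + 30 × 0.21 = 111.37 ppm.
Deficit to target: 129 − 111.37 = 17.63 mg/L.
Mass: 17.63 mg/L × 2,070,000 L = 36,490 g cyanuric acid.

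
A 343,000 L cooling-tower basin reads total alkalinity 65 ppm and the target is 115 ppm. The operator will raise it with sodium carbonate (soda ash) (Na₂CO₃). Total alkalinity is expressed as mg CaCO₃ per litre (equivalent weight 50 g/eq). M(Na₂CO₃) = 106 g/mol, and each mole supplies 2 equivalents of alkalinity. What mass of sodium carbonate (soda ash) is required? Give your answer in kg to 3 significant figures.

Alkalinity to add: (115 − 65) = 50 mg/L as CaCO₃ × 343,000 L = 17,150 g as CaCO₃.
Equivalents: 17,150 g ÷ 50 g/eq = 343 eq.
Each mole of Na₂CO₃ supplies 2 eq, so 343 / 2 = 171.5 mol.
Mass: 171.5 mol × 106 g/mol = 18,180 g.

18.2 kg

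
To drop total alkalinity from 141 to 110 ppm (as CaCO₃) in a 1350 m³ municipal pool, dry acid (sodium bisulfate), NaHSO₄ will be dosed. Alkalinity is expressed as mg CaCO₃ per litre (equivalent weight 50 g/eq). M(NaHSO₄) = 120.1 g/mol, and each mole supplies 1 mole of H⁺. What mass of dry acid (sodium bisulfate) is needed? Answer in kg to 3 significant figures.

101 kg

Volume: 1350 m³ = 1,350,000 L.
Alkalinity to neutralize: (141 − 110) = 31 mg/L as CaCO₃ × 1,350,000 L = 41,850 g as CaCO₃.
Equivalents of H⁺ required: 41,850 ÷ 50 g/eq = 837 eq = 837 mol NaHSO₄.
Mass of NaHSO₄: 837 × 120.1 = 100,500 g.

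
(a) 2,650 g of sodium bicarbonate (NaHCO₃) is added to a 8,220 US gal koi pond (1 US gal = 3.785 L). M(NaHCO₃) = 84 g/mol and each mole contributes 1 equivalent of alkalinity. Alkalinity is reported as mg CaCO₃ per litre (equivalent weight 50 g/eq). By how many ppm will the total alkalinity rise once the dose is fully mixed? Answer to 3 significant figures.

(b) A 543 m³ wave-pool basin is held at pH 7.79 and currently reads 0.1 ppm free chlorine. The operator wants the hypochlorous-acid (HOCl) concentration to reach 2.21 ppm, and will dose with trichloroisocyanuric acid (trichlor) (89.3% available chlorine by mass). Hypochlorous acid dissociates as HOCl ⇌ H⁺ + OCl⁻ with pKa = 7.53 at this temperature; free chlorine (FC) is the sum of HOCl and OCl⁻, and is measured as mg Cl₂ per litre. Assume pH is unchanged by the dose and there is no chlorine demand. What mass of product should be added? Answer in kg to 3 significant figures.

(a) Volume: 8,220 US gal × 3.785 L/gal = 31,113 L.
(a) Moles of NaHCO₃: 2,650 g ÷ 84 g/mol = 31.55 mol → 31.55 eq of alkalinity.
(a) As CaCO₃: 31.55 eq × 50 g/eq = 1577 g.
(a) Rise: 1577 g / 31,113 L × 1000 = 50.7 mg/L.

(b) Volume: 543 m³ = 543,000 L.
(b) [OCl⁻]/[HOCl] = 10^(pH − pKa) = 10^(7.79 − 7.53) = 1.82; fraction as HOCl = 1/(1 + 1.82) = 0.3546.
(b) Free chlorine required for 2.21 ppm HOCl: 2.21 / 0.3546 = 6.232 ppm.
(b) FC to add: 6.232 − 0.1 = 6.132 mg/L as Cl₂.
(b) Cl₂ equivalent: 6.132 mg/L × 543,000 L = 3329 g.
(b) Product at 89.3% available Cl: 3329 / 0.893 = 3728 g.

(a) 50.7 ppm; (b) 3.73 kg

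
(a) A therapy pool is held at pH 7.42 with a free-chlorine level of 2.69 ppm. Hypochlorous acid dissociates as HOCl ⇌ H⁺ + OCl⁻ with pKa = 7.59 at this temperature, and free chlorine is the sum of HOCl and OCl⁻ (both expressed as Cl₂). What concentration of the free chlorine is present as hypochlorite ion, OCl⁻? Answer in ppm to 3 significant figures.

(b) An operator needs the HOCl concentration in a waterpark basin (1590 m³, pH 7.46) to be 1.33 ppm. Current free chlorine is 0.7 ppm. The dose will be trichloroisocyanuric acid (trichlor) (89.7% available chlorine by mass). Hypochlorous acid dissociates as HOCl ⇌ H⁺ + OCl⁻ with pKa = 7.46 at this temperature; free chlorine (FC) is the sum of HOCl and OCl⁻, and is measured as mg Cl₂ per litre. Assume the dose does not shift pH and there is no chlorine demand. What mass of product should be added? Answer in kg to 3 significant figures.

(a) 1.09 ppm; (b) 3.47 kg

(a) [OCl⁻]/[HOCl] = 10^(pH − pKa) = 10^(7.42 − 7.59) = 10^-0.17 = 0.6761.
(a) Fraction as HOCl = 1 / (1 + 0.6761) = 0.5966.
(a) OCl⁻ = (1 − 0.5966) × 2.69 ppm = 1.085 ppm.

(b) Volume: 1590 m³ = 1,590,000 L.
(b) [OCl⁻]/[HOCl] = 10^(pH − pKa) = 10^(7.46 − 7.46) = 1; fraction as HOCl = 1/(1 + 1) = 0.5.
(b) Free chlorine required for 1.33 ppm HOCl: 1.33 / 0.5 = 2.66 ppm.
(b) FC to add: 2.66 − 0.7 = 1.96 mg/L as Cl₂.
(b) Cl₂ equivalent: 1.96 mg/L × 1,590,000 L = 3116 g.
(b) Product at 89.7% available Cl: 3116 / 0.897 = 3474 g.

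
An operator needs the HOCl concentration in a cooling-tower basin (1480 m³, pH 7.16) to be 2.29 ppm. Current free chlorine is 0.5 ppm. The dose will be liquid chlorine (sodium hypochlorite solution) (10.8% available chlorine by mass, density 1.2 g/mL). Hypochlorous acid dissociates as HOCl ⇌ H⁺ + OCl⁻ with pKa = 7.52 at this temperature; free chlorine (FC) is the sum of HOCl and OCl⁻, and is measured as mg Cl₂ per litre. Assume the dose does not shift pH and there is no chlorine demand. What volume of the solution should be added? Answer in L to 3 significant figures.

Volume: 1480 m³ = 1,480,000 L.
[OCl⁻]/[HOCl] = 10^(pH − pKa) = 10^(7.16 − 7.52) = 0.4365; fraction as HOCl = 1/(1 + 0.4365) = 0.6961.
Free chlorine required for 2.29 ppm HOCl: 2.29 / 0.6961 = 3.29 ppm.
FC to add: 3.29 − 0.5 = 2.79 mg/L as Cl₂.
Cl₂ equivalent: 2.79 mg/L × 1,480,000 L = 4129 g.
Product at 10.8% available Cl: 4129 / 0.108 = 38,230 g.
Volume: 38,230 g ÷ 1.2 g/mL = 31,860 mL.

31.9 L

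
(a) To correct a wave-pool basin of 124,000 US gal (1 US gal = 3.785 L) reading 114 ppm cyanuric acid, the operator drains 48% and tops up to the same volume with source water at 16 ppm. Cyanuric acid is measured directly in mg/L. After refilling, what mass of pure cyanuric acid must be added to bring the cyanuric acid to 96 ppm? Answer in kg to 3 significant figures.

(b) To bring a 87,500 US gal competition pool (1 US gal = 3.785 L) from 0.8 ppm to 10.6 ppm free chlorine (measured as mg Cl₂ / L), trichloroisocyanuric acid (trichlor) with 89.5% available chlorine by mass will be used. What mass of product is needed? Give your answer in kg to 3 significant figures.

(a) Volume: 124,000 US gal × 3.785 L/gal = 469,340 L.
(a) After draining 48% and refilling: 114 × 0.52 + 16 × 0.48 = 66.96 ppm.
(a) Deficit to target: 96 − 66.96 = 29.04 mg/L.
(a) Mass: 29.04 mg/L × 469,340 L = 13,630 g cyanuric acid.

(b) Volume: 87,500 US gal × 3.785 L/gal = 331,188 L.
(b) Chlorine deficit: 10.6 − 0.8 = 9.8 ppm = 9.8 mg/L as Cl₂.
(b) Cl₂ equivalent needed: 9.8 mg/L × 331,188 L = 3,246,000 mg = 3246 g.
(b) Product at 89.5% available chlorine: 3246 / 0.895 = 3626 g.

(a) 13.6 kg; (b) 3.63 kg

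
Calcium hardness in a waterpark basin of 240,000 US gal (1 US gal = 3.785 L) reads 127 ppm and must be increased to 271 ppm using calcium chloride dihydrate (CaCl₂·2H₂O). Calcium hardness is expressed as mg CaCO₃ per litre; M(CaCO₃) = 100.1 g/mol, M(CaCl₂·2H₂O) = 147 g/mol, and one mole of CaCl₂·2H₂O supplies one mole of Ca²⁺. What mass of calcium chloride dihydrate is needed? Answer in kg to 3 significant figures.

Volume: 240,000 US gal × 3.785 L/gal = 908,400 L.
Hardness to add: (271 − 127) = 144 mg/L as CaCO₃ × 908,400 L = 130,800 g as CaCO₃.
Moles of Ca²⁺ (1 mol Ca²⁺ ≡ 1 mol CaCO₃): 130,800 / 100.1 g/mol = 1307 mol.
Mass of CaCl₂·2H₂O: 1307 × 147 = 192,100 g.

192 kg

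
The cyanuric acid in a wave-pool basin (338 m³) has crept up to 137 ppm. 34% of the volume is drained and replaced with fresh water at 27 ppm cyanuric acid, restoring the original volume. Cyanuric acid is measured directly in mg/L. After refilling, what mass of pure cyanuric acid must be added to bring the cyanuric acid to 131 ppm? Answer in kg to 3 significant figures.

Volume: 338 m³ = 338,000 L.
After draining 34% and refilling: 137 × 0.66 + 27 × 0.34 = 99.6 ppm.
Deficit to target: 131 − 99.6 = 31.4 mg/L.
Mass: 31.4 mg/L × 338,000 L = 10,610 g cyanuric acid.

10.6 kg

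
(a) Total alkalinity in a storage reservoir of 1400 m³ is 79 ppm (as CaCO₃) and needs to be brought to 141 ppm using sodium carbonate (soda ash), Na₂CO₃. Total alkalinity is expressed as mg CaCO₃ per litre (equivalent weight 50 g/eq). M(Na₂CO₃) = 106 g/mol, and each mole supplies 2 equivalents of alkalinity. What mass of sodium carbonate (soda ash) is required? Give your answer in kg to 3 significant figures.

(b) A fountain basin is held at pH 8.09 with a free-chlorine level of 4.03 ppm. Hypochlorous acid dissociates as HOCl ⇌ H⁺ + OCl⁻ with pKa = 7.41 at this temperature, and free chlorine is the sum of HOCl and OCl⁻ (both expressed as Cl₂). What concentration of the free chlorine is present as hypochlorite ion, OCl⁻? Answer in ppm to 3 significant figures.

(a) 92.0 kg; (b) 3.33 ppm

(a) Volume: 1400 m³ = 1,400,000 L.
(a) Alkalinity to add: (141 − 79) = 62 mg/L as CaCO₃ × 1,400,000 L = 86,800 g as CaCO₃.
(a) Equivalents: 86,800 g ÷ 50 g/eq = 1736 eq.
(a) Each mole of Na₂CO₃ supplies 2 eq, so 1736 / 2 = 868 mol.
(a) Mass: 868 mol × 106 g/mol = 92,010 g.

(b) [OCl⁻]/[HOCl] = 10^(pH − pKa) = 10^(8.09 − 7.41) = 10^0.68 = 4.786.
(b) Fraction as HOCl = 1 / (1 + 4.786) = 0.1728.
(b) OCl⁻ = (1 − 0.1728) × 4.03 ppm = 3.334 ppm.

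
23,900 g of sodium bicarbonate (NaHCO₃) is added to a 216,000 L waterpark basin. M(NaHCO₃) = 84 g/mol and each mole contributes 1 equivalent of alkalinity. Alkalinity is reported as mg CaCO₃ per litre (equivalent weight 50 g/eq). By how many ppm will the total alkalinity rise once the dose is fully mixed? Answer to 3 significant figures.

65.9 ppm

Moles of NaHCO₃: 23,900 g ÷ 84 g/mol = 284.5 mol → 284.5 eq of alkalinity.
As CaCO₃: 284.5 eq × 50 g/eq = 14,230 g.
Rise: 14,230 g / 216,000 L × 1000 = 65.86 mg/L.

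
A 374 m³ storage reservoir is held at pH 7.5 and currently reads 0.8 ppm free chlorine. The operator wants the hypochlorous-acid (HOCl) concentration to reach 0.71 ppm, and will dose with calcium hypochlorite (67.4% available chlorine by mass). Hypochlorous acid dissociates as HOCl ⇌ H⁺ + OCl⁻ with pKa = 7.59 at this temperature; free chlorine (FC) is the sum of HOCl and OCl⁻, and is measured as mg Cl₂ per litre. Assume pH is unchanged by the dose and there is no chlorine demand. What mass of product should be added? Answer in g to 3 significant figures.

270 g

Volume: 374 m³ = 374,000 L.
[OCl⁻]/[HOCl] = 10^(pH − pKa) = 10^(7.5 − 7.59) = 0.8128; fraction as HOCl = 1/(1 + 0.8128) = 0.5516.
Free chlorine required for 0.71 ppm HOCl: 0.71 / 0.5516 = 1.287 ppm.
FC to add: 1.287 − 0.8 = 0.4871 mg/L as Cl₂.
Cl₂ equivalent: 0.4871 mg/L × 374,000 L = 182.2 g.
Product at 67.4% available Cl: 182.2 / 0.674 = 270.3 g.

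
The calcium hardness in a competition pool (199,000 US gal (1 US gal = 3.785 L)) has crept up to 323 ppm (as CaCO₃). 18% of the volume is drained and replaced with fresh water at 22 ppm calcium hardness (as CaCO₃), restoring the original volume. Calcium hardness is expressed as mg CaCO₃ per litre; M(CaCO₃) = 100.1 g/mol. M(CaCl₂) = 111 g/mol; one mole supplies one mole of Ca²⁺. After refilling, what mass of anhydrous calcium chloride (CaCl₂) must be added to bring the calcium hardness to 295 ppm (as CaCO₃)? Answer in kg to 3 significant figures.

21.9 kg

Volume: 199,000 US gal × 3.785 L/gal = 753,215 L.
After draining 18% and refilling: 323 × 0.82 + 22 × 0.18 = 268.82 ppm.
Deficit to target: 295 − 268.82 = 26.18 mg/L.
As CaCO₃: 26.18 mg/L × 753,215 L = 19,720 g; ÷ 100.1 = 197 mol Ca²⁺.
Mass: 197 × 111 = 21,870 g.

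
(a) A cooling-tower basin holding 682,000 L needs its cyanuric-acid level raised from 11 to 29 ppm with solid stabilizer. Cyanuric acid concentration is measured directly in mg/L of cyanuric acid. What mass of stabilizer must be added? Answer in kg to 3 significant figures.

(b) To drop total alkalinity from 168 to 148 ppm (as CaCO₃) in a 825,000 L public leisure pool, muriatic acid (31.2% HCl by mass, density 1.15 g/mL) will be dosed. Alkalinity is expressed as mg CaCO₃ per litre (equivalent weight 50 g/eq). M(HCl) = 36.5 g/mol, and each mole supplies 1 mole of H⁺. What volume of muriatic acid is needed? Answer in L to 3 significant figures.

(a) CYA to add: (29 − 11) = 18 mg/L × 682,000 L = 12,280 g cyanuric acid.

(b) Alkalinity to neutralize: (168 − 148) = 20 mg/L as CaCO₃ × 825,000 L = 16,500 g as CaCO₃.
(b) Equivalents of H⁺ required: 16,500 ÷ 50 g/eq = 330 eq = 330 mol HCl.
(b) Mass of HCl: 330 × 36.5 = 12,040 g.
(b) Mass of 31.2% solution: 12,040 / 0.312 = 38,610 g.
(b) Volume: 38,610 g ÷ 1.15 g/mL = 33,570 mL.

(a) 12.3 kg; (b) 33.6 L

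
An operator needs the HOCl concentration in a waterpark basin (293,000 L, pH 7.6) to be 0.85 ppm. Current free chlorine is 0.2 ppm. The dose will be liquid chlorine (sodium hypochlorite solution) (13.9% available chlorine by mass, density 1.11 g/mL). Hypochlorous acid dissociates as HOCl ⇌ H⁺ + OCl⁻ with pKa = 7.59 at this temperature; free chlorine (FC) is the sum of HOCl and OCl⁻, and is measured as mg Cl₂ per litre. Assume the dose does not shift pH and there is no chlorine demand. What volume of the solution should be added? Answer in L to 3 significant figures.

[OCl⁻]/[HOCl] = 10^(pH − pKa) = 10^(7.6 − 7.59) = 1.023; fraction as HOCl = 1/(1 + 1.023) = 0.4942.
Free chlorine required for 0.85 ppm HOCl: 0.85 / 0.4942 = 1.72 ppm.
FC to add: 1.72 − 0.2 = 1.52 mg/L as Cl₂.
Cl₂ equivalent: 1.52 mg/L × 293,000 L = 445.3 g.
Product at 13.9% available Cl: 445.3 / 0.139 = 3204 g.
Volume: 3204 g ÷ 1.11 g/mL = 2886 mL.

2.89 L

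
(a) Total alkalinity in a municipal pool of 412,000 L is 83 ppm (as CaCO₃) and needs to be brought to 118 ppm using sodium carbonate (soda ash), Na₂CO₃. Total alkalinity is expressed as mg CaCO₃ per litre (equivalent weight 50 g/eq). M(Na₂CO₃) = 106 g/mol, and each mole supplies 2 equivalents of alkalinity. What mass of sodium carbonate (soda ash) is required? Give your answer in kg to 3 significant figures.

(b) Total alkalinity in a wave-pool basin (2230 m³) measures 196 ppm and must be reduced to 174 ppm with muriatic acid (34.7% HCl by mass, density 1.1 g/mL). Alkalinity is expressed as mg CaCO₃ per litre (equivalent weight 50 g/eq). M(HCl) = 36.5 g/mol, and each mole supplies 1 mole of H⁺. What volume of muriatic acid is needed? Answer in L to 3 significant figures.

(a) Alkalinity to add: (118 − 83) = 35 mg/L as CaCO₃ × 412,000 L = 14,420 g as CaCO₃.
(a) Equivalents: 14,420 g ÷ 50 g/eq = 288.4 eq.
(a) Each mole of Na₂CO₃ supplies 2 eq, so 288.4 / 2 = 144.2 mol.
(a) Mass: 144.2 mol × 106 g/mol = 15,290 g.

(b) Volume: 2230 m³ = 2,230,000 L.
(b) Alkalinity to neutralize: (196 − 174) = 22 mg/L as CaCO₃ × 2,230,000 L = 49,060 g as CaCO₃.
(b) Equivalents of H⁺ required: 49,060 ÷ 50 g/eq = 981.2 eq = 981.2 mol HCl.
(b) Mass of HCl: 981.2 × 36.5 = 35,810 g.
(b) Mass of 34.7% solution: 35,810 / 0.347 = 103,200 g.
(b) Volume: 103,200 g ÷ 1.1 g/mL = 93,830 mL.

(a) 15.3 kg; (b) 93.8 L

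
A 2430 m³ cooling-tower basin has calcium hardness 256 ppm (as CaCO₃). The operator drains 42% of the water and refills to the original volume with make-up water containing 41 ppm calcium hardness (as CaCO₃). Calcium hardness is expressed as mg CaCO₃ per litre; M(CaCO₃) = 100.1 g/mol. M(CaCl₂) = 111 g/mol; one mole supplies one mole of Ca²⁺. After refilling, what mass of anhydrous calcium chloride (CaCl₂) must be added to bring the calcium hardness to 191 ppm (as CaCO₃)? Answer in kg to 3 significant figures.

68.2 kg

Volume: 2430 m³ = 2,430,000 L.
After draining 42% and refilling: 256 × 0.58 + 41 × 0.42 = 165.7 ppm.
Deficit to target: 191 − 165.7 = 25.3 mg/L.
As CaCO₃: 25.3 mg/L × 2,430,000 L = 61,480 g; ÷ 100.1 = 614.2 mol Ca²⁺.
Mass: 614.2 × 111 = 68,170 g.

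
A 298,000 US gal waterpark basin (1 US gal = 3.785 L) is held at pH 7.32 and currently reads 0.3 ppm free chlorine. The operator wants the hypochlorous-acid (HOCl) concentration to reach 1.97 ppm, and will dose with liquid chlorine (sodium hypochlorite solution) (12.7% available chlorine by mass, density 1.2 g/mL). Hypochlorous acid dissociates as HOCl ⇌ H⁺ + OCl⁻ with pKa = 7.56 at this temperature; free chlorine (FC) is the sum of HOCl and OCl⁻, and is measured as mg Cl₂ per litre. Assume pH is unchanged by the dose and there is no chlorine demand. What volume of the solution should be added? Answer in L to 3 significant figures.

20.7 L

Volume: 298,000 US gal × 3.785 L/gal = 1,127,930 L.
[OCl⁻]/[HOCl] = 10^(pH − pKa) = 10^(7.32 − 7.56) = 0.5754; fraction as HOCl = 1/(1 + 0.5754) = 0.6347.
Free chlorine required for 1.97 ppm HOCl: 1.97 / 0.6347 = 3.104 ppm.
FC to add: 3.104 − 0.3 = 2.804 mg/L as Cl₂.
Cl₂ equivalent: 2.804 mg/L × 1,127,930 L = 3162 g.
Product at 12.7% available Cl: 3162 / 0.127 = 24,900 g.
Volume: 24,900 g ÷ 1.2 g/mL = 20,750 mL.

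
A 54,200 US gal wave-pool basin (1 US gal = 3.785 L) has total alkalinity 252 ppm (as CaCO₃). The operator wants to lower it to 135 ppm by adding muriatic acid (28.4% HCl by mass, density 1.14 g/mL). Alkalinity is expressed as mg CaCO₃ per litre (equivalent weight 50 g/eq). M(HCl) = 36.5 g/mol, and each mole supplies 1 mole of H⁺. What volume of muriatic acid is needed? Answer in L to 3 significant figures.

54.1 L

Volume: 54,200 US gal × 3.785 L/gal = 205,147 L.
Alkalinity to neutralize: (252 − 135) = 117 mg/L as CaCO₃ × 205,147 L = 24,000 g as CaCO₃.
Equivalents of H⁺ required: 24,000 ÷ 50 g/eq = 480 eq = 480 mol HCl.
Mass of HCl: 480 × 36.5 = 17,520 g.
Mass of 28.4% solution: 17,520 / 0.284 = 61,700 g.
Volume: 61,700 g ÷ 1.14 g/mL = 54,120 mL.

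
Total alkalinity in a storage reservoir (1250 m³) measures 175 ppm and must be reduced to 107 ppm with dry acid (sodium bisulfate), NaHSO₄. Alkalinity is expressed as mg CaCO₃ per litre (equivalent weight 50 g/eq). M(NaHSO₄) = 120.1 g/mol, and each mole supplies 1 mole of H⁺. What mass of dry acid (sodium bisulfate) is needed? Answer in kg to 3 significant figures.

204 kg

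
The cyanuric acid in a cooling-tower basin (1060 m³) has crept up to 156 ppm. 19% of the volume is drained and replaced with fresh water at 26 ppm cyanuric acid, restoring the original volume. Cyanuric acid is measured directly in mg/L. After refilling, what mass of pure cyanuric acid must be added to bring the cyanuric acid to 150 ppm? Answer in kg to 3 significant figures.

Volume: 1060 m³ = 1,060,000 L.
After draining 19% and refilling: 156 × 0.81 + 26 × 0.19 = 131.3 ppm.
Deficit to target: 150 − 131.3 = 18.7 mg/L.
Mass: 18.7 mg/L × 1,060,000 L = 19,820 g cyanuric acid.

19.8 kg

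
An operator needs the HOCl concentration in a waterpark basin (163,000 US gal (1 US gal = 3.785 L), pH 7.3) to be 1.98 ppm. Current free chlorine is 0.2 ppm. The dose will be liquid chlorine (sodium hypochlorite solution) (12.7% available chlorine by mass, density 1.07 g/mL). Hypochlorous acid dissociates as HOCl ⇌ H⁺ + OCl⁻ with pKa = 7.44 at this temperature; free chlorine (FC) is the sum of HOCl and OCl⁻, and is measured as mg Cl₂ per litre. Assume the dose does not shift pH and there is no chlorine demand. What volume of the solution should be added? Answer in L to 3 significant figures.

14.6 L

Volume: 163,000 US gal × 3.785 L/gal = 616,955 L.
[OCl⁻]/[HOCl] = 10^(pH − pKa) = 10^(7.3 − 7.44) = 0.7244; fraction as HOCl = 1/(1 + 0.7244) = 0.5799.
Free chlorine required for 1.98 ppm HOCl: 1.98 / 0.5799 = 3.414 ppm.
FC to add: 3.414 − 0.2 = 3.214 mg/L as Cl₂.
Cl₂ equivalent: 3.214 mg/L × 616,955 L = 1983 g.
Product at 12.7% available Cl: 1983 / 0.127 = 15,620 g.
Volume: 15,620 g ÷ 1.07 g/mL = 14,590 mL.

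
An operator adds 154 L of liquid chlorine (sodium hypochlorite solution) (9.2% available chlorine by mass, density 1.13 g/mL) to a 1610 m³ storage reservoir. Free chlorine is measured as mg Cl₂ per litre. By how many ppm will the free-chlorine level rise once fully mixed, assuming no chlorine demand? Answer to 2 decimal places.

Volume: 1610 m³ = 1,610,000 L.
Mass of solution: 154 L × 1000 mL/L × 1.13 g/mL = 174,000 g.
Available chlorine delivered: 174,000 g × 0.092 = 16,010 g as Cl₂.
Concentration rise: 16,010 g / 1,610,000 L = 9.944 mg/L = 9.94 ppm.

9.94 ppm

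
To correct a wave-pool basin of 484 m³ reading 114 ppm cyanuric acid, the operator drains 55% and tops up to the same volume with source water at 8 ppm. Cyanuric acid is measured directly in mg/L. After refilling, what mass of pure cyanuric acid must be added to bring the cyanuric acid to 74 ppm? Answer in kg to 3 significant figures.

Volume: 484 m³ = 484,000 L.
After draining 55% and refilling: 114 × 0.45 + 8 × 0.55 = 55.7 ppm.
Deficit to target: 74 − 55.7 = 18.3 mg/L.
Mass: 18.3 mg/L × 484,000 L = 8857 g cyanuric acid.

8.86 kg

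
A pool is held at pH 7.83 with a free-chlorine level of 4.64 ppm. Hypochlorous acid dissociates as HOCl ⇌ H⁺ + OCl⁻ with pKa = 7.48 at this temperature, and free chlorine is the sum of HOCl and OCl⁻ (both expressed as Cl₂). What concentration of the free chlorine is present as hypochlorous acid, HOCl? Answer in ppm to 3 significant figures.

[OCl⁻]/[HOCl] = 10^(pH − pKa) = 10^(7.83 − 7.48) = 10^0.35 = 2.239.
Fraction as HOCl = 1 / (1 + 2.239) = 0.3088.
HOCl = 0.3088 × 4.64 ppm = 1.433 ppm.

1.43 ppm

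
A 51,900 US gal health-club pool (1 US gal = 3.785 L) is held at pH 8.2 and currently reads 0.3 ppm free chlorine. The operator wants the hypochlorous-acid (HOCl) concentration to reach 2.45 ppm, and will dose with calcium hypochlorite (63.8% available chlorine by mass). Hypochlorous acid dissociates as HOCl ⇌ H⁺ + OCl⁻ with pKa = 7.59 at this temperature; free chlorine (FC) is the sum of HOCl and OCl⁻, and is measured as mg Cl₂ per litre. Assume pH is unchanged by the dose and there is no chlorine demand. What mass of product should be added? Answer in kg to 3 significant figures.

Volume: 51,900 US gal × 3.785 L/gal = 196,442 L.
[OCl⁻]/[HOCl] = 10^(pH − pKa) = 10^(8.2 − 7.59) = 4.074; fraction as HOCl = 1/(1 + 4.074) = 0.1971.
Free chlorine required for 2.45 ppm HOCl: 2.45 / 0.1971 = 12.43 ppm.
FC to add: 12.43 − 0.3 = 12.13 mg/L as Cl₂.
Cl₂ equivalent: 12.13 mg/L × 196,442 L = 2383 g.
Product at 63.8% available Cl: 2383 / 0.638 = 3735 g.

3.74 kg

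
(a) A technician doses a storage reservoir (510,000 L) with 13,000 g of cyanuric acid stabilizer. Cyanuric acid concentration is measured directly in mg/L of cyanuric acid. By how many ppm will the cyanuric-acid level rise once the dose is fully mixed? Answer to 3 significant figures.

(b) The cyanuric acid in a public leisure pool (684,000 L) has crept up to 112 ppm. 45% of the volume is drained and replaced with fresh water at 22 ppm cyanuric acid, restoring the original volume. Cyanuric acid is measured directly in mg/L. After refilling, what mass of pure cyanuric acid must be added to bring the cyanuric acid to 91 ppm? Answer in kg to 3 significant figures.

(a) 25.5 ppm; (b) 13.3 kg

(a) Rise: 13,000 g / 510,000 L × 1000 = 25.49 mg/L.

(b) After draining 45% and refilling: 112 × 0.55 + 22 × 0.45 = 71.5 ppm.
(b) Deficit to target: 91 − 71.5 = 19.5 mg/L.
(b) Mass: 19.5 mg/L × 684,000 L = 13,340 g cyanuric acid.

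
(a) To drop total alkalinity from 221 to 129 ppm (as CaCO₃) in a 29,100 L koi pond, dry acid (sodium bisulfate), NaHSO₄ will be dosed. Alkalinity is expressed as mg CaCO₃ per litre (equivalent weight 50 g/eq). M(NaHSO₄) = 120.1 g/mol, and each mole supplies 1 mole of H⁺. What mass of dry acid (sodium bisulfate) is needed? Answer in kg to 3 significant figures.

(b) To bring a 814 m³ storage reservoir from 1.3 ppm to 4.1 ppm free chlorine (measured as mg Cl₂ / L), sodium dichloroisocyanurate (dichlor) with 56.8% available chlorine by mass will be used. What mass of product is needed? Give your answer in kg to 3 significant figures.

(a) Alkalinity to neutralize: (221 − 129) = 92 mg/L as CaCO₃ × 29,100 L = 2677 g as CaCO₃.
(a) Equivalents of H⁺ required: 2677 ÷ 50 g/eq = 53.54 eq = 53.54 mol NaHSO₄.
(a) Mass of NaHSO₄: 53.54 × 120.1 = 6431 g.

(b) Volume: 814 m³ = 814,000 L.
(b) Chlorine deficit: 4.1 − 1.3 = 2.8 ppm = 2.8 mg/L as Cl₂.
(b) Cl₂ equivalent needed: 2.8 mg/L × 814,000 L = 2,279,000 mg = 2279 g.
(b) Product at 56.8% available chlorine: 2279 / 0.568 = 4013 g.

(a) 6.43 kg; (b) 4.01 kg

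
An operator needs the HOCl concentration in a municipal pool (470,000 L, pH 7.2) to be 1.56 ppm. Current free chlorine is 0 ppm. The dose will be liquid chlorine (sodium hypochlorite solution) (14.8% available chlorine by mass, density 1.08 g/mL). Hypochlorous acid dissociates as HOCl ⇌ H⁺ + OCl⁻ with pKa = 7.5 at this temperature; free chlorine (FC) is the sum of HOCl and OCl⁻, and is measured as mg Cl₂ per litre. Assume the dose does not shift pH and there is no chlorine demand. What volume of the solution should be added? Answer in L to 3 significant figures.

[OCl⁻]/[HOCl] = 10^(pH − pKa) = 10^(7.2 − 7.5) = 0.5012; fraction as HOCl = 1/(1 + 0.5012) = 0.6661.
Free chlorine required for 1.56 ppm HOCl: 1.56 / 0.6661 = 2.342 ppm.
FC to add: 2.342 − 0 = 2.342 mg/L as Cl₂.
Cl₂ equivalent: 2.342 mg/L × 470,000 L = 1101 g.
Product at 14.8% available Cl: 1101 / 0.148 = 7437 g.
Volume: 7437 g ÷ 1.08 g/mL = 6886 mL.

6.89 L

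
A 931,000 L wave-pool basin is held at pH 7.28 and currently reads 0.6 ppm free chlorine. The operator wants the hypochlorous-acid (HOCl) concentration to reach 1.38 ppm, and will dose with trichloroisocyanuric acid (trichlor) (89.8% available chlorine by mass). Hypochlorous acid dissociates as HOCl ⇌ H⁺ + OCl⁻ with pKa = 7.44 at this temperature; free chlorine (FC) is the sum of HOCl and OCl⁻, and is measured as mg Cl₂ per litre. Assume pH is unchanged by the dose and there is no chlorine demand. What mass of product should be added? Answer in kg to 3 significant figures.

1.80 kg

[OCl⁻]/[HOCl] = 10^(pH − pKa) = 10^(7.28 − 7.44) = 0.6918; fraction as HOCl = 1/(1 + 0.6918) = 0.5911.
Free chlorine required for 1.38 ppm HOCl: 1.38 / 0.5911 = 2.335 ppm.
FC to add: 2.335 − 0.6 = 1.735 mg/L as Cl₂.
Cl₂ equivalent: 1.735 mg/L × 931,000 L = 1615 g.
Product at 89.8% available Cl: 1615 / 0.898 = 1798 g.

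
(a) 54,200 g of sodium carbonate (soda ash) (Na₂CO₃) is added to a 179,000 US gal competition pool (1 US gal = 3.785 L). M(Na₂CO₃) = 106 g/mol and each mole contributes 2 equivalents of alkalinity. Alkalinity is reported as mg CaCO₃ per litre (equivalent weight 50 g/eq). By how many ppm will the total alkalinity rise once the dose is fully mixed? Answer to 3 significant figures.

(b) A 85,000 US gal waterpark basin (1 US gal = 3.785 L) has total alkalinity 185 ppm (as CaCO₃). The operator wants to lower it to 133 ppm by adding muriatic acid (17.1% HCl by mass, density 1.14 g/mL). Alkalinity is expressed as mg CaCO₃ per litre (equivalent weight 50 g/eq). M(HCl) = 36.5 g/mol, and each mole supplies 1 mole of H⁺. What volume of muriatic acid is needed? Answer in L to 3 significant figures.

(a) 75.5 ppm; (b) 62.6 L

(a) Volume: 179,000 US gal × 3.785 L/gal = 677,515 L.
(a) Moles of Na₂CO₃: 54,200 g ÷ 106 g/mol = 511.3 mol → 1023 eq of alkalinity.
(a) As CaCO₃: 1023 eq × 50 g/eq = 51,130 g.
(a) Rise: 51,130 g / 677,515 L × 1000 = 75.47 mg/L.

(b) Volume: 85,000 US gal × 3.785 L/gal = 321,725 L.
(b) Alkalinity to neutralize: (185 − 133) = 52 mg/L as CaCO₃ × 321,725 L = 16,730 g as CaCO₃.
(b) Equivalents of H⁺ required: 16,730 ÷ 50 g/eq = 334.6 eq = 334.6 mol HCl.
(b) Mass of HCl: 334.6 × 36.5 = 12,210 g.
(b) Mass of 17.1% solution: 12,210 / 0.171 = 71,420 g.
(b) Volume: 71,420 g ÷ 1.14 g/mL = 62,650 mL.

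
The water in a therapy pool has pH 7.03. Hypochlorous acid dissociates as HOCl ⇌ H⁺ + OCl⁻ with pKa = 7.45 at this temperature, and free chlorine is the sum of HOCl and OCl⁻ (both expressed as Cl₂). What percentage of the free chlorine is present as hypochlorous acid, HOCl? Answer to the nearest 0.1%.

72.5%

[OCl⁻]/[HOCl] = 10^(pH − pKa) = 10^(7.03 − 7.45) = 10^-0.42 = 0.3802.
Fraction as HOCl = 1 / (1 + 0.3802) = 0.7245.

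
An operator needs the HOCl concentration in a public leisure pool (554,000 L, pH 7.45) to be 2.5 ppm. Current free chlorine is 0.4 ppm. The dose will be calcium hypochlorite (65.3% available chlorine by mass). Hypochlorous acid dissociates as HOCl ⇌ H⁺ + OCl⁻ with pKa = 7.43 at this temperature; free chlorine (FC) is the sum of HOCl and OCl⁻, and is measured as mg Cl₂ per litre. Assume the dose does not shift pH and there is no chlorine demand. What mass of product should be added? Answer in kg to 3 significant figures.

4.00 kg

[OCl⁻]/[HOCl] = 10^(pH − pKa) = 10^(7.45 − 7.43) = 1.047; fraction as HOCl = 1/(1 + 1.047) = 0.4885.
Free chlorine required for 2.5 ppm HOCl: 2.5 / 0.4885 = 5.118 ppm.
FC to add: 5.118 − 0.4 = 4.718 mg/L as Cl₂.
Cl₂ equivalent: 4.718 mg/L × 554,000 L = 2614 g.
Product at 65.3% available Cl: 2614 / 0.653 = 4003 g.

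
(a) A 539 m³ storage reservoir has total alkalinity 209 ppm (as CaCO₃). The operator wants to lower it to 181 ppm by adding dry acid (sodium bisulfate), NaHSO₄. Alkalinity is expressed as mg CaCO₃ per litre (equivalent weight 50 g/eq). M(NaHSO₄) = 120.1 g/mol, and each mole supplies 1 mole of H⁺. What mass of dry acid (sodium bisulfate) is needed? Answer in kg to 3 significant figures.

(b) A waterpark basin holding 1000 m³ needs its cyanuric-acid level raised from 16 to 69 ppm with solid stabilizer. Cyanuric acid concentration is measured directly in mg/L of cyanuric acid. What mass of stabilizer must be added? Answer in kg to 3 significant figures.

(a) Volume: 539 m³ = 539,000 L.
(a) Alkalinity to neutralize: (209 − 181) = 28 mg/L as CaCO₃ × 539,000 L = 15,090 g as CaCO₃.
(a) Equivalents of H⁺ required: 15,090 ÷ 50 g/eq = 301.8 eq = 301.8 mol NaHSO₄.
(a) Mass of NaHSO₄: 301.8 × 120.1 = 36,250 g.

(b) Volume: 1000 m³ = 1,000,000 L.
(b) CYA to add: (69 − 16) = 53 mg/L × 1,000,000 L = 53,000 g cyanuric acid.

(a) 36.3 kg; (b) 53.0 kg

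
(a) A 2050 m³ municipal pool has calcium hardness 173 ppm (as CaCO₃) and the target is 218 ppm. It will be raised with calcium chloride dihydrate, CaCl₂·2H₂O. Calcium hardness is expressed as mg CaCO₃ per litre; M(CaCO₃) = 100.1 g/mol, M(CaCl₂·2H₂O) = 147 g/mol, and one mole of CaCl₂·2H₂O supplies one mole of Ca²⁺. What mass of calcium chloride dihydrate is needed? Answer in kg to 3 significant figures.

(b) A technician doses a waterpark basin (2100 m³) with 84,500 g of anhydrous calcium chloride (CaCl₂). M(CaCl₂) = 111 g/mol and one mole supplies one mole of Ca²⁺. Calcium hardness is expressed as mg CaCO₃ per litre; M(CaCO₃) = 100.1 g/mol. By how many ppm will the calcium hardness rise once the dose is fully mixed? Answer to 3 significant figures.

(a) Volume: 2050 m³ = 2,050,000 L.
(a) Hardness to add: (218 − 173) = 45 mg/L as CaCO₃ × 2,050,000 L = 92,250 g as CaCO₃.
(a) Moles of Ca²⁺ (1 mol Ca²⁺ ≡ 1 mol CaCO₃): 92,250 / 100.1 g/mol = 921.6 mol.
(a) Mass of CaCl₂·2H₂O: 921.6 × 147 = 135,500 g.

(b) Volume: 2100 m³ = 2,100,000 L.
(b) Moles of Ca²⁺: 84,500 g ÷ 111 g/mol = 761.3 mol.
(b) As CaCO₃: 761.3 mol × 100.1 g/mol = 76,200 g.
(b) Rise: 76,200 g / 2,100,000 L × 1000 = 36.29 mg/L.

(a) 135 kg; (b) 36.3 ppm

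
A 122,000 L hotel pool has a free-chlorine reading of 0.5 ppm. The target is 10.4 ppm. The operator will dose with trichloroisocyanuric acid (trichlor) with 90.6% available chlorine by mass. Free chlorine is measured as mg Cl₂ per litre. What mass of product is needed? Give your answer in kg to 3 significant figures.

Chlorine deficit: 10.4 − 0.5 = 9.9 ppm = 9.9 mg/L as Cl₂.
Cl₂ equivalent needed: 9.9 mg/L × 122,000 L = 1,208,000 mg = 1208 g.
Product at 90.6% available chlorine: 1208 / 0.906 = 1333 g.

1.33 kg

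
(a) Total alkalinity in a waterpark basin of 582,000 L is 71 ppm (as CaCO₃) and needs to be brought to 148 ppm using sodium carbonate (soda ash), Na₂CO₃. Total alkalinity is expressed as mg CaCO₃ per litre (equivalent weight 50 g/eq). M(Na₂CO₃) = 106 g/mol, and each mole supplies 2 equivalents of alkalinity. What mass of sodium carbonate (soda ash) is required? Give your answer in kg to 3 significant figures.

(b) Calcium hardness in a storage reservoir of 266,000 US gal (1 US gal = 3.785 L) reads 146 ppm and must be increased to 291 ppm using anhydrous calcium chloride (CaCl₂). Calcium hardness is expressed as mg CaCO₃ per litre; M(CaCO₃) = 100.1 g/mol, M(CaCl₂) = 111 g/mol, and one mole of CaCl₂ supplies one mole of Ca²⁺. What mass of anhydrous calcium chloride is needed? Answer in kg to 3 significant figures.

(a) 47.5 kg; (b) 162 kg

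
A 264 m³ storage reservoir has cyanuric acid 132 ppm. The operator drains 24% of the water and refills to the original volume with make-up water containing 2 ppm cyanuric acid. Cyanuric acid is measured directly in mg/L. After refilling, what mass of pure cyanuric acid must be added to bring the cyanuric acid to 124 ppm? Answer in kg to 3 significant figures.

Volume: 264 m³ = 264,000 L.
After draining 24% and refilling: 132 × 0.76 + 2 × 0.24 = 100.8 ppm.
Deficit to target: 124 − 100.8 = 23.2 mg/L.
Mass: 23.2 mg/L × 264,000 L = 6125 g cyanuric acid.

6.12 kg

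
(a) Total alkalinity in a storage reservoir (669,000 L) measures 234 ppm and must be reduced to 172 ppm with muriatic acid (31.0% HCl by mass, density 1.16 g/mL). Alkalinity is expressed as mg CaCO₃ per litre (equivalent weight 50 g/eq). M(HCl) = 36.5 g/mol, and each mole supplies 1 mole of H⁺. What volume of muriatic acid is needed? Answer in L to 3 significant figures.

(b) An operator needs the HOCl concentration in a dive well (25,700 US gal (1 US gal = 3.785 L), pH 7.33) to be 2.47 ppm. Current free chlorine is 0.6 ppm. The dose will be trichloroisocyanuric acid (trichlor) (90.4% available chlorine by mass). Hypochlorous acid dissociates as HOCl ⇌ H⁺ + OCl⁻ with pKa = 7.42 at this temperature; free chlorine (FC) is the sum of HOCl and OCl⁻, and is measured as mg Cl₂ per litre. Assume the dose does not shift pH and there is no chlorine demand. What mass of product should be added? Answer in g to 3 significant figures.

(a) 84.2 L; (b) 417 g

(a) Alkalinity to neutralize: (234 − 172) = 62 mg/L as CaCO₃ × 669,000 L = 41,480 g as CaCO₃.
(a) Equivalents of H⁺ required: 41,480 ÷ 50 g/eq = 829.6 eq = 829.6 mol HCl.
(a) Mass of HCl: 829.6 × 36.5 = 30,280 g.
(a) Mass of 31.0% solution: 30,280 / 0.31 = 97,670 g.
(a) Volume: 97,670 g ÷ 1.16 g/mL = 84,200 mL.

(b) Volume: 25,700 US gal × 3.785 L/gal = 97,274 L.
(b) [OCl⁻]/[HOCl] = 10^(pH − pKa) = 10^(7.33 − 7.42) = 0.8128; fraction as HOCl = 1/(1 + 0.8128) = 0.5516.
(b) Free chlorine required for 2.47 ppm HOCl: 2.47 / 0.5516 = 4.478 ppm.
(b) FC to add: 4.478 − 0.6 = 3.878 mg/L as Cl₂.
(b) Cl₂ equivalent: 3.878 mg/L × 97,274 L = 377.2 g.
(b) Product at 90.4% available Cl: 377.2 / 0.904 = 417.3 g.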